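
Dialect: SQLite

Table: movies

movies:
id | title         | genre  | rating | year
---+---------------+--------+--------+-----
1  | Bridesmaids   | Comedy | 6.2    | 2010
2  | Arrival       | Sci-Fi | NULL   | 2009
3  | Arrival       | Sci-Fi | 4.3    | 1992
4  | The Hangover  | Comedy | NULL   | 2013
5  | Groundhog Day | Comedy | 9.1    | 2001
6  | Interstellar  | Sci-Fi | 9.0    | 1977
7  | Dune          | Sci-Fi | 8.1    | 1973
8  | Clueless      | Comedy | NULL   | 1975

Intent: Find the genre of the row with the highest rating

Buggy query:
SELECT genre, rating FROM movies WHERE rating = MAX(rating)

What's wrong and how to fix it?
Bug: MAX(rating) is an aggregate and cannot be used directly in WHERE

Fix: Use a subquery: WHERE rating = (SELECT MAX(rating) FROM movies)

Corrected query:
SELECT genre, rating FROM movies WHERE rating = (SELECT MAX(rating) FROM movies)

Result:
genre  | rating
-------+-------
Comedy | 9.1   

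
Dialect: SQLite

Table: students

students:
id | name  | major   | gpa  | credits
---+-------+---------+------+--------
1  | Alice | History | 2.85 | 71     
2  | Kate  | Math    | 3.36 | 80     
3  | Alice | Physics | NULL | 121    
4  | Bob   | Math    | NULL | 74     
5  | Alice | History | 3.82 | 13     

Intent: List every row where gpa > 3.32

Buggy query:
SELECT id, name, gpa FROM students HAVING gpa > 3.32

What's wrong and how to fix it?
Bug: This is a non-aggregate query (no GROUP BY, no aggregates), so in SQLite the HAVING clause is invalid here; a row-level condition belongs in WHERE

Fix: Replace HAVING with WHERE since the condition applies to individual rows

Corrected query:
SELECT id, name, gpa FROM students WHERE gpa > 3.32

Result:
id | name  | gpa 
---+-------+-----
2  | Kate  | 3.36
5  | Alice | 3.82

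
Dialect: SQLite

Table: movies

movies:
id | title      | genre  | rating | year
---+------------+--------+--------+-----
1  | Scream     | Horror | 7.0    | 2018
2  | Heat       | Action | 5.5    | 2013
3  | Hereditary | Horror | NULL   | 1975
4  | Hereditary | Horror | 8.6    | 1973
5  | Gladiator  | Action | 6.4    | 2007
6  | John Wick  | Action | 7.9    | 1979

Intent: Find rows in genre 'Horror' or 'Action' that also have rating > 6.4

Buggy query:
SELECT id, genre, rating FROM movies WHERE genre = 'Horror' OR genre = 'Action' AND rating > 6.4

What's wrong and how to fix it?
Bug: AND binds tighter than OR, so this parses as genre = 'Horror' OR (genre = 'Action' AND rating > 6.4)

Fix: Add parentheses around the OR so the AND applies to both alternatives

Corrected query:
SELECT id, genre, rating FROM movies WHERE (genre = 'Horror' OR genre = 'Action') AND rating > 6.4

Result:
id | genre  | rating
---+--------+-------
1  | Horror | 7     
4  | Horror | 8.6   
6  | Action | 7.9   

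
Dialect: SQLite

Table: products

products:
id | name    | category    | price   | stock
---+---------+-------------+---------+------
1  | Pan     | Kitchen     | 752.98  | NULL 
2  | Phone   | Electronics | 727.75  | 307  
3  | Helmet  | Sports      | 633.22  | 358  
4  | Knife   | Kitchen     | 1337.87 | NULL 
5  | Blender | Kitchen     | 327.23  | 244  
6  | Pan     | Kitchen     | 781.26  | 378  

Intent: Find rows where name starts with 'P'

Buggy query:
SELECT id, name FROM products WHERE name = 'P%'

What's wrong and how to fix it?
Bug: Wildcards only work with LIKE; '=' treats '%' as a literal character

Fix: Replace '=' with LIKE so 'P%' is treated as a pattern

Corrected query:
SELECT id, name FROM products WHERE name LIKE 'P%'

Result:
id | name 
---+------
1  | Pan  
2  | Phone
6  | Pan  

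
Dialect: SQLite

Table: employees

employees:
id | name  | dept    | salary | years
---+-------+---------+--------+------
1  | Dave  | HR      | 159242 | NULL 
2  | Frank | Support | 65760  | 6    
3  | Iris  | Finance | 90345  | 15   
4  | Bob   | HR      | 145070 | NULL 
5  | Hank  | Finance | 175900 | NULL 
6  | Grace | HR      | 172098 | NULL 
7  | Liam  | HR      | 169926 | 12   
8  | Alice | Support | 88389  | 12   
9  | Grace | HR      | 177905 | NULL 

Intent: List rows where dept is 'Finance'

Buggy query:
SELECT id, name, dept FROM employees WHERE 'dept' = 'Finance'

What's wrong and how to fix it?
Bug: Single quotes denote string literals in SQL; the column name is being compared as a constant string

Fix: Remove the quotes around the column name (or use double quotes for an identifier)

Corrected query:
SELECT id, name, dept FROM employees WHERE dept = 'Finance'

Result:
id | name | dept   
---+------+--------
3  | Iris | Finance
5  | Hank | Finance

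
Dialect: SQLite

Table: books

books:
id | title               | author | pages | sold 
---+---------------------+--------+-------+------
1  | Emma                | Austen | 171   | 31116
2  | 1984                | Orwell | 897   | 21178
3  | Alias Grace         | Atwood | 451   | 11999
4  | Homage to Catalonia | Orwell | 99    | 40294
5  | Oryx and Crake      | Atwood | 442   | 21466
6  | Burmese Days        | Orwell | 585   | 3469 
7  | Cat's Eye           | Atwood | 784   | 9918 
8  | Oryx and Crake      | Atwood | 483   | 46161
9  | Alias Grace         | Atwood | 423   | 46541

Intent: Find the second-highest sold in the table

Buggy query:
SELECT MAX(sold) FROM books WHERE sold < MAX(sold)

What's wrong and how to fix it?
Bug: MAX(sold) on the right of the comparison is an aggregate-in-WHERE error

Fix: Compute the overall MAX in a subquery, then take MAX of rows below it

Corrected query:
SELECT MAX(sold) FROM books WHERE sold < (SELECT MAX(sold) FROM books)

Result:
MAX(sold)
---------
46161    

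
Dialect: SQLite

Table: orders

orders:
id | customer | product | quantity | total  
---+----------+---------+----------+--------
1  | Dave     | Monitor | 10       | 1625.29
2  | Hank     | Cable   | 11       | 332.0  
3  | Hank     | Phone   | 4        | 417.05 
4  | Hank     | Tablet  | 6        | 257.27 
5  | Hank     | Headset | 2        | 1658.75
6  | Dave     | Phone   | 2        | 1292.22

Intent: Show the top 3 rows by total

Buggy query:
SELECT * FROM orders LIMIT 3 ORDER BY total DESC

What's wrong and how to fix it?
Bug: LIMIT must come after ORDER BY

Fix: Sort with ORDER BY, then apply LIMIT

Corrected query:
SELECT * FROM orders ORDER BY total DESC LIMIT 3

Result:
id | customer | product | quantity | total  
---+----------+---------+----------+--------
5  | Hank     | Headset | 2        | 1658.75
1  | Dave     | Monitor | 10       | 1625.29
6  | Dave     | Phone   | 2        | 1292.22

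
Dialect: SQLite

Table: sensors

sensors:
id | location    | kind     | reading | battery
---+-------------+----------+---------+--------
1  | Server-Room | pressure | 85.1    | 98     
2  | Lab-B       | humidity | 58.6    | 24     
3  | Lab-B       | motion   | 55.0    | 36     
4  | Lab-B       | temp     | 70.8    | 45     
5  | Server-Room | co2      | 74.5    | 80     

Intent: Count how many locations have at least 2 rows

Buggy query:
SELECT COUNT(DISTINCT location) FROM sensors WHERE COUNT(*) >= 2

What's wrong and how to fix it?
Bug: WHERE filters individual rows, not groups, so a group-level COUNT is invalid there

Fix: Use a subquery that GROUPs and filters with HAVING, then count its rows

Corrected query:
SELECT COUNT(*) FROM (SELECT location FROM sensors GROUP BY location HAVING COUNT(*) >= 2)

Result:
COUNT(*)
--------
2       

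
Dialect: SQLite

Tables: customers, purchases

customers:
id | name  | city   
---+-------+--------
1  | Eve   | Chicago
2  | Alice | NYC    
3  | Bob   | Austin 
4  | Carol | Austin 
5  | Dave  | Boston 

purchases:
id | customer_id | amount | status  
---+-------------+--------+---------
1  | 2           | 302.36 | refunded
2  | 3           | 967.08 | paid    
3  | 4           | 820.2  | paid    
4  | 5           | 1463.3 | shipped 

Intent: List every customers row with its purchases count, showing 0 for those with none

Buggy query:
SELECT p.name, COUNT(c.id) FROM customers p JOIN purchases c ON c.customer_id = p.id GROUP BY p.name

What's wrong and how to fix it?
Bug: INNER JOIN drops customers rows that have no matching purchases rows

Fix: Switch to LEFT JOIN to retain unmatched parent rows

Corrected query:
SELECT p.name, COUNT(c.id) FROM customers p LEFT JOIN purchases c ON c.customer_id = p.id GROUP BY p.name

Result:
name  | COUNT(c.id)
------+------------
Alice | 1          
Bob   | 1          
Carol | 1          
Dave  | 1          
Eve   | 0          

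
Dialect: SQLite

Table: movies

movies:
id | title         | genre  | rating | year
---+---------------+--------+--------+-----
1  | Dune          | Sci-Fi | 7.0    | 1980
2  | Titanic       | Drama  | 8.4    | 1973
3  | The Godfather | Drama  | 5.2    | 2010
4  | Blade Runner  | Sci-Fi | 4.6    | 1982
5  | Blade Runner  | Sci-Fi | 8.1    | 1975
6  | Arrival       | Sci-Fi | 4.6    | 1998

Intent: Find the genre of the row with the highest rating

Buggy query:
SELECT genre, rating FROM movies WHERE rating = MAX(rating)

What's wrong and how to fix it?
Bug: MAX(rating) is an aggregate and cannot be used directly in WHERE

Fix: Wrap MAX in a scalar subquery so WHERE compares against a single value

Corrected query:
SELECT genre, rating FROM movies WHERE rating = (SELECT MAX(rating) FROM movies)

Result:
genre | rating
------+-------
Drama | 8.4   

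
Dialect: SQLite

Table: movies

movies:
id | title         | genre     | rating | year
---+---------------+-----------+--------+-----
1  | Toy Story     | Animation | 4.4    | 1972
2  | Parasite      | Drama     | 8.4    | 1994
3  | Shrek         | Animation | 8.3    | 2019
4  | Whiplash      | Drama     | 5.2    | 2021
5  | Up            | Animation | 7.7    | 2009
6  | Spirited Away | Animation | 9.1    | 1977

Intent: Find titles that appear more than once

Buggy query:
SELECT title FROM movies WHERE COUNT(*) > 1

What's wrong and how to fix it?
Bug: WHERE can't reference COUNT(*); aggregates are computed after WHERE

Fix: Group first, then use HAVING for the count condition

Corrected query:
SELECT title FROM movies GROUP BY title HAVING COUNT(*) > 1

Result:
(no rows)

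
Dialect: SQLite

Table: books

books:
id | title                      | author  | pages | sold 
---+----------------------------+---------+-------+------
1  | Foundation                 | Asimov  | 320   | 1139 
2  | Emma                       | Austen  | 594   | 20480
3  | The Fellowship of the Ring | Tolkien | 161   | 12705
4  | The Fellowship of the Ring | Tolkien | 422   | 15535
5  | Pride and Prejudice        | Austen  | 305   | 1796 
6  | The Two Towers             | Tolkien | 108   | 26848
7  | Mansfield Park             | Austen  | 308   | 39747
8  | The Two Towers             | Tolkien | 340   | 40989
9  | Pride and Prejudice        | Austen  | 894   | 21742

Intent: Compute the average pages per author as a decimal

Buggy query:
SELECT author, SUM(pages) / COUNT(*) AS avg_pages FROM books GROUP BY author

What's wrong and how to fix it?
Bug: Both operands are integers, so '/' performs integer division and truncates

Fix: Multiply by 1.0 (or CAST to REAL) to force floating-point division

Corrected query:
SELECT author, SUM(pages) * 1.0 / COUNT(*) AS avg_pages FROM books GROUP BY author

Result:
author  | avg_pages
--------+----------
Asimov  | 320      
Austen  | 525.25   
Tolkien | 257.75   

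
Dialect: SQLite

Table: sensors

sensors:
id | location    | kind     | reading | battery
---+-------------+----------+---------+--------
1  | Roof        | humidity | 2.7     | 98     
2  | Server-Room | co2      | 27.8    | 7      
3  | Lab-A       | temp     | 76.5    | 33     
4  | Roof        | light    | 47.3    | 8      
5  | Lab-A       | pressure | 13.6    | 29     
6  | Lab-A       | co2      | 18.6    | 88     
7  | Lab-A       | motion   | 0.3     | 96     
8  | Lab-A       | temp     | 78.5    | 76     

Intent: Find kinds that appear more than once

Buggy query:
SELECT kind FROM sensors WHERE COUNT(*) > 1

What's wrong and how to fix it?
Bug: COUNT(*) is an aggregate and cannot be used in WHERE

Fix: GROUP BY kind, then filter groups with HAVING COUNT(*) > 1

Corrected query:
SELECT kind FROM sensors GROUP BY kind HAVING COUNT(*) > 1

Result:
kind
----
co2 
temp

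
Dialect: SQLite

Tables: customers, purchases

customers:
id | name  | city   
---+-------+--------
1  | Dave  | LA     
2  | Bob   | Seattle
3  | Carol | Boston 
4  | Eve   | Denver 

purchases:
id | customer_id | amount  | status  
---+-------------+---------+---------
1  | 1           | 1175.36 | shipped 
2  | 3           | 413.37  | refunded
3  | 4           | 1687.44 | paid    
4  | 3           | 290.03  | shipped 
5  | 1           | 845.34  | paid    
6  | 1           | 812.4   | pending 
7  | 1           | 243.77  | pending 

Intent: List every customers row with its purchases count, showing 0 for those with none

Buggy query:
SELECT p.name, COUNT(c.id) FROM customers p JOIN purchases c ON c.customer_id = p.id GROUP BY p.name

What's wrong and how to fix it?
Bug: INNER JOIN drops customers rows that have no matching purchases rows

Fix: Switch to LEFT JOIN to retain unmatched parent rows

Corrected query:
SELECT p.name, COUNT(c.id) FROM customers p LEFT JOIN purchases c ON c.customer_id = p.id GROUP BY p.name

Result:
name  | COUNT(c.id)
------+------------
Bob   | 0          
Carol | 2          
Dave  | 4          
Eve   | 1          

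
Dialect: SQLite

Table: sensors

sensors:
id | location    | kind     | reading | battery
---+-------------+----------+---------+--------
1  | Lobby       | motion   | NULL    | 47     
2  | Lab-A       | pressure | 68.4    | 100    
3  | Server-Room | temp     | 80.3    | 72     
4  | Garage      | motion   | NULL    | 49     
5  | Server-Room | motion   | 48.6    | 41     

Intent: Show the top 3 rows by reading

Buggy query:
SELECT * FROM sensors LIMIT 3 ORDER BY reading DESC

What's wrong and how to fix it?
Bug: LIMIT must come after ORDER BY

Fix: Swap the clauses: ORDER BY first, then LIMIT

Corrected query:
SELECT * FROM sensors ORDER BY reading DESC LIMIT 3

Result:
id | location    | kind     | reading | battery
---+-------------+----------+---------+--------
3  | Server-Room | temp     | 80.3    | 72     
2  | Lab-A       | pressure | 68.4    | 100    
5  | Server-Room | motion   | 48.6    | 41     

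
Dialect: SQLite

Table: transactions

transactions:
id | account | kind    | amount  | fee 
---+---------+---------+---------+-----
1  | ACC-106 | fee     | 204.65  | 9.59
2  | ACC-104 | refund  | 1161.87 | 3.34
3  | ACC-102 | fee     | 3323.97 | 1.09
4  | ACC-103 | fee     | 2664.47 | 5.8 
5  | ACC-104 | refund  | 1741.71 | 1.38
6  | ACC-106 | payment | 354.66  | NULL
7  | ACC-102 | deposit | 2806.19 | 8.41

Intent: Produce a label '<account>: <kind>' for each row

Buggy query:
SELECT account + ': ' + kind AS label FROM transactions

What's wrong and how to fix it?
Bug: SQLite uses || for string concatenation; + coerces text to numbers (yielding 0)

Fix: Use the || operator for string concatenation

Corrected query:
SELECT account || ': ' || kind AS label FROM transactions

Result:
label           
----------------
ACC-106: fee    
ACC-104: refund 
ACC-102: fee    
ACC-103: fee    
ACC-104: refund 
ACC-106: payment
ACC-102: deposit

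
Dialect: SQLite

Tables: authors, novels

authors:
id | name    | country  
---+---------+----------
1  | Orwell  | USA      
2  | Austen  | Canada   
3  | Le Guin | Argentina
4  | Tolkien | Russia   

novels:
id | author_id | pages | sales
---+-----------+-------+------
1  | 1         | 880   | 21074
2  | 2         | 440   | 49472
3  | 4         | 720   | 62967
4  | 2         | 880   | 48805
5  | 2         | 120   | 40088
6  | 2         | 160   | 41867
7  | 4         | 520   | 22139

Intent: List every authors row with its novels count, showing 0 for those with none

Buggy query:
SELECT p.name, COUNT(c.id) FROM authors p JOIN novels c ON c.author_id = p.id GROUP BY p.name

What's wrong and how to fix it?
Bug: An inner join excludes parents with zero children

Fix: Use LEFT JOIN so parents without children still appear (COUNT(c.id) gives 0)

Corrected query:
SELECT p.name, COUNT(c.id) FROM authors p LEFT JOIN novels c ON c.author_id = p.id GROUP BY p.name

Result:
name    | COUNT(c.id)
--------+------------
Austen  | 4          
Le Guin | 0          
Orwell  | 1          
Tolkien | 2          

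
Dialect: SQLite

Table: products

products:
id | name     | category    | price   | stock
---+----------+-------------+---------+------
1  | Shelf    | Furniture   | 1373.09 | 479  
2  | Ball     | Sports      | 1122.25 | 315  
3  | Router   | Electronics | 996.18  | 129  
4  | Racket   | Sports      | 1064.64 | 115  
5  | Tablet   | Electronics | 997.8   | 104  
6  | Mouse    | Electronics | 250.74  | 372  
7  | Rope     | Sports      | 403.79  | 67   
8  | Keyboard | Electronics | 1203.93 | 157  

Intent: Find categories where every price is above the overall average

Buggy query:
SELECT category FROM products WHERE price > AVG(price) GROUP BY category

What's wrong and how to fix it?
Bug: WHERE evaluates per row before aggregation, so AVG() is unavailable

Fix: Use a subquery for AVG and a HAVING MIN(...) filter so the condition holds for every row in the group

Corrected query:
SELECT category FROM products GROUP BY category HAVING MIN(price) > (SELECT AVG(price) FROM products)

Result:
category 
---------
Furniture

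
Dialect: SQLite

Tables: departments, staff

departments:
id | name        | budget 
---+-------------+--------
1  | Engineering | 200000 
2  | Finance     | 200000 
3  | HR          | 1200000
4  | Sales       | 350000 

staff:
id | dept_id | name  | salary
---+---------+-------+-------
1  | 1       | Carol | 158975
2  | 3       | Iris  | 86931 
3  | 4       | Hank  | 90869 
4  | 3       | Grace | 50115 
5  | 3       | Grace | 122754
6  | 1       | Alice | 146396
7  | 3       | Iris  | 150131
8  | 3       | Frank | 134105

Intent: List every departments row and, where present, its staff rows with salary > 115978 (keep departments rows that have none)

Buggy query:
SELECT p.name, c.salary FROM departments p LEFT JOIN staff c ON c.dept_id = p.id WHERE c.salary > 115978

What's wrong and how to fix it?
Bug: A WHERE condition on the right-hand table after LEFT JOIN drops unmatched parents

Fix: Put 'c.salary > 115978' in the JOIN's ON clause instead of WHERE

Corrected query:
SELECT p.name, c.salary FROM departments p LEFT JOIN staff c ON c.dept_id = p.id AND c.salary > 115978

Result:
name        | salary
------------+-------
Engineering | 146396
Engineering | 158975
Finance     | NULL  
HR          | 122754
HR          | 134105
HR          | 150131
Sales       | NULL  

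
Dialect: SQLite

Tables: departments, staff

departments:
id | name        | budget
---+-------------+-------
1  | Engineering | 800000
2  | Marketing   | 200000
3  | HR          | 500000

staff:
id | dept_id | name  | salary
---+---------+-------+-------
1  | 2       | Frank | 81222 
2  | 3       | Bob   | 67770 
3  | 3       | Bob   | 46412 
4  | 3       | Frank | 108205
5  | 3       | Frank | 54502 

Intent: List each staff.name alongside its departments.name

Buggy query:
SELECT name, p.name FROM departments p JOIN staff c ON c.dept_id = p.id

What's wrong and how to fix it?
Bug: 'name' exists in both joined tables, so the database can't tell which one is meant

Fix: Qualify the column with its table alias (c.name)

Corrected query:
SELECT c.name, p.name FROM departments p JOIN staff c ON c.dept_id = p.id

Result:
name  | name     
------+----------
Frank | Marketing
Bob   | HR       
Bob   | HR       
Frank | HR       
Frank | HR       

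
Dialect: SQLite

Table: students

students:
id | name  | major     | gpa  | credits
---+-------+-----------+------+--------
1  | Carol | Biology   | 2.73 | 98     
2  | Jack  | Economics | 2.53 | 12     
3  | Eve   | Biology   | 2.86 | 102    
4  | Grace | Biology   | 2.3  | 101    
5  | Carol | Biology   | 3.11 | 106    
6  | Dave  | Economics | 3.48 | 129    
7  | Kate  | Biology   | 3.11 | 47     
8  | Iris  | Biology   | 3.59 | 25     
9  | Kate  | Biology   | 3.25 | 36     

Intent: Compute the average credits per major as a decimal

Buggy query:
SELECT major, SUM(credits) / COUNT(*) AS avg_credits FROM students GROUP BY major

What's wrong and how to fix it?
Bug: Both operands are integers, so '/' performs integer division and truncates

Fix: Cast one side to REAL so the division keeps the fractional part

Corrected query:
SELECT major, SUM(credits) * 1.0 / COUNT(*) AS avg_credits FROM students GROUP BY major

Result:
major     | avg_credits
----------+------------
Biology   | 73.571429  
Economics | 70.5       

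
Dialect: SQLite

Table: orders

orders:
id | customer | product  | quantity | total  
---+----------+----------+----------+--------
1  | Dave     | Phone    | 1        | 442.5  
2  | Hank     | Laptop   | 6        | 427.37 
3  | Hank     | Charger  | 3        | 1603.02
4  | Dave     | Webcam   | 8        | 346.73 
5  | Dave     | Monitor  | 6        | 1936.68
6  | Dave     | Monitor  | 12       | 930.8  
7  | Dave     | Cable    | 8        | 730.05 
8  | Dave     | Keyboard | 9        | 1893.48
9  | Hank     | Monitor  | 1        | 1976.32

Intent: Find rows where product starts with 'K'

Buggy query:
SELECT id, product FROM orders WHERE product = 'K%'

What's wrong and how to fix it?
Bug: Wildcards only work with LIKE; '=' treats '%' as a literal character

Fix: Use LIKE for wildcard pattern matching

Corrected query:
SELECT id, product FROM orders WHERE product LIKE 'K%'

Result:
id | product 
---+---------
8  | Keyboard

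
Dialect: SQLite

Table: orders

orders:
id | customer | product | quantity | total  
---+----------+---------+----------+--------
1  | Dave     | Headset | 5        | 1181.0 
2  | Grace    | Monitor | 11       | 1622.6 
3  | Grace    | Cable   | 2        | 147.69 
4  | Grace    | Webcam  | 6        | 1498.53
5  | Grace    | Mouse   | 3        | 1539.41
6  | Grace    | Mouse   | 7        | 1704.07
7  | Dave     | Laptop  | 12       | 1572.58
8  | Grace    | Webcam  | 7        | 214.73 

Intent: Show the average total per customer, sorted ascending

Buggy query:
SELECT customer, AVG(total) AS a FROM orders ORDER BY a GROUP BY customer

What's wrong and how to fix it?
Bug: GROUP BY must precede ORDER BY

Fix: Move ORDER BY to the end, after GROUP BY

Corrected query:
SELECT customer, AVG(total) AS a FROM orders GROUP BY customer ORDER BY a

Result:
customer | a          
---------+------------
Grace    | 1121.171667
Dave     | 1376.79    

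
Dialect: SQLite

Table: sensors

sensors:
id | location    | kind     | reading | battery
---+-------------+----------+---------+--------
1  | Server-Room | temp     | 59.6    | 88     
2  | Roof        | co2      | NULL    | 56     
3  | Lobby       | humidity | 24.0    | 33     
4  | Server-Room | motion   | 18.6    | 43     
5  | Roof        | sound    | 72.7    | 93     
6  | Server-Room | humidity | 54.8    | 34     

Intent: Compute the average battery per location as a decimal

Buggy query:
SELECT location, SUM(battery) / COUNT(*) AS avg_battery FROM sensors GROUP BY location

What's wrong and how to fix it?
Bug: Both operands are integers, so '/' performs integer division and truncates

Fix: Multiply by 1.0 (or CAST to REAL) to force floating-point division

Corrected query:
SELECT location, SUM(battery) * 1.0 / COUNT(*) AS avg_battery FROM sensors GROUP BY location

Result:
location    | avg_battery
------------+------------
Lobby       | 33         
Roof        | 74.5       
Server-Room | 55         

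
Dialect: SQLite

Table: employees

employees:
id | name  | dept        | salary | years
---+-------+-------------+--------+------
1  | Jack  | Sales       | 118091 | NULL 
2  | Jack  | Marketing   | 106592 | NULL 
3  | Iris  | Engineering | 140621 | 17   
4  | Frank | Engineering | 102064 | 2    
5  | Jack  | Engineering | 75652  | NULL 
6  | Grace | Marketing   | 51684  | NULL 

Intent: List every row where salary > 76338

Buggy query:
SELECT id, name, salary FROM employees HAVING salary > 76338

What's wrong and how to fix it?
Bug: This is a non-aggregate query (no GROUP BY, no aggregates), so in SQLite the HAVING clause is invalid here; a row-level condition belongs in WHERE

Fix: Use WHERE for row-level filtering

Corrected query:
SELECT id, name, salary FROM employees WHERE salary > 76338

Result:
id | name  | salary
---+-------+-------
1  | Jack  | 118091
2  | Jack  | 106592
3  | Iris  | 140621
4  | Frank | 102064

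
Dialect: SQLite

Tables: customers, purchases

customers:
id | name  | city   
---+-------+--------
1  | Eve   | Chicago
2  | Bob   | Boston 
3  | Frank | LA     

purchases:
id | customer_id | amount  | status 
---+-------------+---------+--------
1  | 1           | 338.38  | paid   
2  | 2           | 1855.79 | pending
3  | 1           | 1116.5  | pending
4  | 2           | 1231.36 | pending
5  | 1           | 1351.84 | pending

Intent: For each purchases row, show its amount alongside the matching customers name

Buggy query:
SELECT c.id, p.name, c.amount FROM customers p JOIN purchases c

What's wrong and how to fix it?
Bug: Missing join condition: each purchases row is matched to all customers rows instead of just its own

Fix: Specify the join condition linking the foreign key to the parent id

Corrected query:
SELECT c.id, p.name, c.amount FROM customers p JOIN purchases c ON c.customer_id = p.id

Result:
id | name | amount 
---+------+--------
1  | Eve  | 338.38 
2  | Bob  | 1855.79
3  | Eve  | 1116.5 
4  | Bob  | 1231.36
5  | Eve  | 1351.84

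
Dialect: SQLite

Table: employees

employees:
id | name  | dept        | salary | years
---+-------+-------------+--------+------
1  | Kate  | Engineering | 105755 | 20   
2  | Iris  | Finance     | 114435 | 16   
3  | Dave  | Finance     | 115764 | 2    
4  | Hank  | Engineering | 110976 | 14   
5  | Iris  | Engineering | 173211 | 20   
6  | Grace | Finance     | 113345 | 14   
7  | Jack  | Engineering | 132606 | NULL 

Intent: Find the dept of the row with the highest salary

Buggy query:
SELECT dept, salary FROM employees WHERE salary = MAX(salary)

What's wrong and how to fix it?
Bug: WHERE is evaluated per row; an aggregate over the whole table isn't defined there

Fix: Use a subquery: WHERE salary = (SELECT MAX(salary) FROM employees)

Corrected query:
SELECT dept, salary FROM employees WHERE salary = (SELECT MAX(salary) FROM employees)

Result:
dept        | salary
------------+-------
Engineering | 173211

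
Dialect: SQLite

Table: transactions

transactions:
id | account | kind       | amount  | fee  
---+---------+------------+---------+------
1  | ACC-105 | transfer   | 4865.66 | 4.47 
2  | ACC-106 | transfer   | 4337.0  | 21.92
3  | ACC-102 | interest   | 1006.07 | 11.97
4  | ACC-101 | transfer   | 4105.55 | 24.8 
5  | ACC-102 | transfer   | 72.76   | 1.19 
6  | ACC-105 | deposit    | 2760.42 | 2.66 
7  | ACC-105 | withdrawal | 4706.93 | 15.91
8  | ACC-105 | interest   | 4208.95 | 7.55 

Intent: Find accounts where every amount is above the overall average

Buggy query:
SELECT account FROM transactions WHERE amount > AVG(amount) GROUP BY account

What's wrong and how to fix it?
Bug: AVG() is an aggregate; it can't sit directly in WHERE

Fix: Compute the overall average in a scalar subquery and compare each group's MIN against it in HAVING

Corrected query:
SELECT account FROM transactions GROUP BY account HAVING MIN(amount) > (SELECT AVG(amount) FROM transactions)

Result:
account
-------
ACC-101
ACC-106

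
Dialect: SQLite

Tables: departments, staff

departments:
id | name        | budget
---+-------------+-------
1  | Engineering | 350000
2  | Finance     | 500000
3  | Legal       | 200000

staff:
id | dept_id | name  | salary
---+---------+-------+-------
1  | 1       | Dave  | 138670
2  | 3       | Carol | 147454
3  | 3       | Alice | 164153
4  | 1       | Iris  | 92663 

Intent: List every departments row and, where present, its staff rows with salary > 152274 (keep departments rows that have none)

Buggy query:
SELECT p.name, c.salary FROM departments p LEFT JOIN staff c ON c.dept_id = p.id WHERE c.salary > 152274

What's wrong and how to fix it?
Bug: Filtering c.salary in WHERE discards the NULL rows produced by LEFT JOIN, turning it into an inner join

Fix: Put 'c.salary > 152274' in the JOIN's ON clause instead of WHERE

Corrected query:
SELECT p.name, c.salary FROM departments p LEFT JOIN staff c ON c.dept_id = p.id AND c.salary > 152274

Result:
name        | salary
------------+-------
Engineering | NULL  
Finance     | NULL  
Legal       | 164153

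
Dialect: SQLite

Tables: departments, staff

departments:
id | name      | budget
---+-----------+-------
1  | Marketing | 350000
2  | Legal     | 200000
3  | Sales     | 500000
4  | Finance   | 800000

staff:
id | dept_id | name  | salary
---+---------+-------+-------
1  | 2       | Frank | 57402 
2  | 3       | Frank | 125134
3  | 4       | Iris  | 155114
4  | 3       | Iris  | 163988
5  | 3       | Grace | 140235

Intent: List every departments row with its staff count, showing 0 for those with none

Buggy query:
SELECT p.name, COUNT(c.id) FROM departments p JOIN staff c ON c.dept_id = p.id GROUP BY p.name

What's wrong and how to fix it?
Bug: An inner join excludes parents with zero children

Fix: Use LEFT JOIN so parents without children still appear (COUNT(c.id) gives 0)

Corrected query:
SELECT p.name, COUNT(c.id) FROM departments p LEFT JOIN staff c ON c.dept_id = p.id GROUP BY p.name

Result:
name      | COUNT(c.id)
----------+------------
Finance   | 1          
Legal     | 1          
Marketing | 0          
Sales     | 3          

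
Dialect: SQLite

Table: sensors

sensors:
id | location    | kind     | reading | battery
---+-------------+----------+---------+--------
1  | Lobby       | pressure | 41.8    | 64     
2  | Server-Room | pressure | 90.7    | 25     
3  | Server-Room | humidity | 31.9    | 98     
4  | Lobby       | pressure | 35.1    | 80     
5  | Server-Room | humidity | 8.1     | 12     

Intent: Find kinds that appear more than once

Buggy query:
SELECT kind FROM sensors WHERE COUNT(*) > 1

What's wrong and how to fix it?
Bug: COUNT(*) is an aggregate and cannot be used in WHERE

Fix: Group first, then use HAVING for the count condition

Corrected query:
SELECT kind FROM sensors GROUP BY kind HAVING COUNT(*) > 1

Result:
kind    
--------
humidity
pressure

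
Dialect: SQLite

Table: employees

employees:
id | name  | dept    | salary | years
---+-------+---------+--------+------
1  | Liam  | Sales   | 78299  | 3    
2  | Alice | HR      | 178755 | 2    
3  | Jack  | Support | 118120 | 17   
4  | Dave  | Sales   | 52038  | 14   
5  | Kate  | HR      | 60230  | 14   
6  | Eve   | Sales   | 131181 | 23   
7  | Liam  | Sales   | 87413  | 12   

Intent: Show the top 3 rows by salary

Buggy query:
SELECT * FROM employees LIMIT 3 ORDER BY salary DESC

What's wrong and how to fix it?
Bug: ORDER BY cannot follow LIMIT; LIMIT is the final clause

Fix: Swap the clauses: ORDER BY first, then LIMIT

Corrected query:
SELECT * FROM employees ORDER BY salary DESC LIMIT 3

Result:
id | name  | dept    | salary | years
---+-------+---------+--------+------
2  | Alice | HR      | 178755 | 2    
6  | Eve   | Sales   | 131181 | 23   
3  | Jack  | Support | 118120 | 17   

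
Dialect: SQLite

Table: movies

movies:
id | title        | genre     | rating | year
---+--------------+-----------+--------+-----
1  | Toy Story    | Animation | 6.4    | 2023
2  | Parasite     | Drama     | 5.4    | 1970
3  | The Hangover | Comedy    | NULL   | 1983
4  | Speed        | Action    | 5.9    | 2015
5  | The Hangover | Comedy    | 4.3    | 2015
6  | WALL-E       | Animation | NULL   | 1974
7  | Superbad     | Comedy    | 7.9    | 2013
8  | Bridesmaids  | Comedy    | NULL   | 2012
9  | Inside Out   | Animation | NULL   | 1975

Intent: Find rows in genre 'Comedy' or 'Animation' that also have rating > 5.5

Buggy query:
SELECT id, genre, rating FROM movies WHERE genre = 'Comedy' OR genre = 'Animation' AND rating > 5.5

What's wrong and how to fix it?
Bug: AND binds tighter than OR, so this parses as genre = 'Comedy' OR (genre = 'Animation' AND rating > 5.5)

Fix: Group the OR with parentheses (or use IN), then AND the threshold

Corrected query:
SELECT id, genre, rating FROM movies WHERE (genre = 'Comedy' OR genre = 'Animation') AND rating > 5.5

Result:
id | genre     | rating
---+-----------+-------
1  | Animation | 6.4   
7  | Comedy    | 7.9   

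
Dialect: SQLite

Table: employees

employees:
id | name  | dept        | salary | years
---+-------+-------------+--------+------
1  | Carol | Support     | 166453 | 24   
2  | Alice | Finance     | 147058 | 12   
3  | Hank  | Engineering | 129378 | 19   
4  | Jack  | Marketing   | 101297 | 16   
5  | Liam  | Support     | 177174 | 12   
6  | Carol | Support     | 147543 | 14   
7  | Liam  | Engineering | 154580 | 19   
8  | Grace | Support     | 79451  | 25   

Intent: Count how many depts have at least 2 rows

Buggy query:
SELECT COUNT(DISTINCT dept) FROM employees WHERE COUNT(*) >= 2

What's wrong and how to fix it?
Bug: WHERE filters individual rows, not groups, so a group-level COUNT is invalid there

Fix: Use a subquery that GROUPs and filters with HAVING, then count its rows

Corrected query:
SELECT COUNT(*) FROM (SELECT dept FROM employees GROUP BY dept HAVING COUNT(*) >= 2)

Result:
COUNT(*)
--------
2       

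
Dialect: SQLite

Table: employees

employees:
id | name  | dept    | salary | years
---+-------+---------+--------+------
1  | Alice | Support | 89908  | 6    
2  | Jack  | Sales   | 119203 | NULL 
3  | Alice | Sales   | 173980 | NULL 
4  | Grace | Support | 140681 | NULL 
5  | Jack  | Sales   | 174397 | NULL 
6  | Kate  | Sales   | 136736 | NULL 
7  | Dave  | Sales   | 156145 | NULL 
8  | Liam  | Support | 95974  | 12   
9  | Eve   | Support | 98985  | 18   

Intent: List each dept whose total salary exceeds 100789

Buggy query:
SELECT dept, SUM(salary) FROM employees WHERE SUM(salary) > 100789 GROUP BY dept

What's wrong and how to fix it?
Bug: Aggregate functions cannot appear in a WHERE clause

Fix: Use HAVING (which filters groups after aggregation) instead of WHERE

Corrected query:
SELECT dept, SUM(salary) FROM employees GROUP BY dept HAVING SUM(salary) > 100789

Result:
dept    | SUM(salary)
--------+------------
Sales   | 760461     
Support | 425548     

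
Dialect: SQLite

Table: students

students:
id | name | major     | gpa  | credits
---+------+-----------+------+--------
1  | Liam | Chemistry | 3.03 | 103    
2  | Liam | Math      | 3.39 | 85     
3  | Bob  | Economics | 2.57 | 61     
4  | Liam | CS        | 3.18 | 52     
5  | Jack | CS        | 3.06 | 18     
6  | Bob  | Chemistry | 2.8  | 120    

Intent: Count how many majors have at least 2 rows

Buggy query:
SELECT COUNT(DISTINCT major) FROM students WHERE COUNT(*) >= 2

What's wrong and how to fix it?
Bug: COUNT(*) cannot appear in WHERE; the per-group count doesn't exist yet

Fix: Group first with HAVING COUNT(*) >= 2, then COUNT the resulting groups

Corrected query:
SELECT COUNT(*) FROM (SELECT major FROM students GROUP BY major HAVING COUNT(*) >= 2)

Result:
COUNT(*)
--------
2       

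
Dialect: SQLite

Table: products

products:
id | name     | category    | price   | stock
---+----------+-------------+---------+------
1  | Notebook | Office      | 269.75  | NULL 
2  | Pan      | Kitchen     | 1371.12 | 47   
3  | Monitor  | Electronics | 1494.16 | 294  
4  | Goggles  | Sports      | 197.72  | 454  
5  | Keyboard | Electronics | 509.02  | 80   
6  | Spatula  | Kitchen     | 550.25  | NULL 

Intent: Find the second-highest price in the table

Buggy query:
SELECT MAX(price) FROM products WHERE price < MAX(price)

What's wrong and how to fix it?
Bug: The inner MAX is an aggregate inside WHERE, which is not allowed

Fix: Compute the overall MAX in a subquery, then take MAX of rows below it

Corrected query:
SELECT MAX(price) FROM products WHERE price < (SELECT MAX(price) FROM products)

Result:
MAX(price)
----------
1371.12   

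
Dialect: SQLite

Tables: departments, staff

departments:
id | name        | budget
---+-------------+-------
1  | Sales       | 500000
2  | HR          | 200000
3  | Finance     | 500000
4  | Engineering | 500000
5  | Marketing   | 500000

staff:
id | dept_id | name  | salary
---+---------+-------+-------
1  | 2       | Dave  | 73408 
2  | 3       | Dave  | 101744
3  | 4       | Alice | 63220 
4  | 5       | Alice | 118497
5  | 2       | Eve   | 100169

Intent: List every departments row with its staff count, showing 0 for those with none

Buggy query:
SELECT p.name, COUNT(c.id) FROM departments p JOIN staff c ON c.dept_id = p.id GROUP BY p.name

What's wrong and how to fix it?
Bug: An inner join excludes parents with zero children

Fix: Use LEFT JOIN so parents without children still appear (COUNT(c.id) gives 0)

Corrected query:
SELECT p.name, COUNT(c.id) FROM departments p LEFT JOIN staff c ON c.dept_id = p.id GROUP BY p.name

Result:
name        | COUNT(c.id)
------------+------------
Engineering | 1          
Finance     | 1          
HR          | 2          
Marketing   | 1          
Sales       | 0          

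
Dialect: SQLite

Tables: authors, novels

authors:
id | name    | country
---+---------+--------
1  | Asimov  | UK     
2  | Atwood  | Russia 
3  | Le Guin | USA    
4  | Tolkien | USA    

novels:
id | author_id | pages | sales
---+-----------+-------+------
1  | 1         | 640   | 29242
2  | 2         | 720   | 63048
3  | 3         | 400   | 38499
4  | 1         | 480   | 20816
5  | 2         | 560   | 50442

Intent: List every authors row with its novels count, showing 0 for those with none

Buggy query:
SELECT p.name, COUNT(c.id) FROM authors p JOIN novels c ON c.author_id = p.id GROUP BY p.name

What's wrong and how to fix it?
Bug: An inner join excludes parents with zero children

Fix: Use LEFT JOIN so parents without children still appear (COUNT(c.id) gives 0)

Corrected query:
SELECT p.name, COUNT(c.id) FROM authors p LEFT JOIN novels c ON c.author_id = p.id GROUP BY p.name

Result:
name    | COUNT(c.id)
--------+------------
Asimov  | 2          
Atwood  | 2          
Le Guin | 1          
Tolkien | 0          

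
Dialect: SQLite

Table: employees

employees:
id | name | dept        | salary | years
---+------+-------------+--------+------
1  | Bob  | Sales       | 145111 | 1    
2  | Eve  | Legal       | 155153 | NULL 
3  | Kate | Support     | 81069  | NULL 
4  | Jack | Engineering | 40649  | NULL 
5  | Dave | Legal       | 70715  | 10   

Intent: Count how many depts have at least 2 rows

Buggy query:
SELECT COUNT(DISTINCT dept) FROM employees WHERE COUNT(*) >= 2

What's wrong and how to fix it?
Bug: COUNT(*) cannot appear in WHERE; the per-group count doesn't exist yet

Fix: Use a subquery that GROUPs and filters with HAVING, then count its rows

Corrected query:
SELECT COUNT(*) FROM (SELECT dept FROM employees GROUP BY dept HAVING COUNT(*) >= 2)

Result:
COUNT(*)
--------
1       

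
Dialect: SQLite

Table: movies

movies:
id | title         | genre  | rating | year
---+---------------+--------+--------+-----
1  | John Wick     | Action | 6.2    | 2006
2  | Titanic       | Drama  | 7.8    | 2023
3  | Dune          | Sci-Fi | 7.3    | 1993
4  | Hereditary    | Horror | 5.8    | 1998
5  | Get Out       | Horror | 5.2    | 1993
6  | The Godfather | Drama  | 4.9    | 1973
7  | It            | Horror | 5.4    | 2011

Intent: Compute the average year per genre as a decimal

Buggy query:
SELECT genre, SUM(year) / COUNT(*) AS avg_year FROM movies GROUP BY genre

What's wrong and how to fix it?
Bug: SUM(year) and COUNT(*) are both integers; the division truncates the fractional part

Fix: Multiply by 1.0 (or CAST to REAL) to force floating-point division

Corrected query:
SELECT genre, SUM(year) * 1.0 / COUNT(*) AS avg_year FROM movies GROUP BY genre

Result:
genre  | avg_year   
-------+------------
Action | 2006       
Drama  | 1998       
Horror | 2000.666667
Sci-Fi | 1993       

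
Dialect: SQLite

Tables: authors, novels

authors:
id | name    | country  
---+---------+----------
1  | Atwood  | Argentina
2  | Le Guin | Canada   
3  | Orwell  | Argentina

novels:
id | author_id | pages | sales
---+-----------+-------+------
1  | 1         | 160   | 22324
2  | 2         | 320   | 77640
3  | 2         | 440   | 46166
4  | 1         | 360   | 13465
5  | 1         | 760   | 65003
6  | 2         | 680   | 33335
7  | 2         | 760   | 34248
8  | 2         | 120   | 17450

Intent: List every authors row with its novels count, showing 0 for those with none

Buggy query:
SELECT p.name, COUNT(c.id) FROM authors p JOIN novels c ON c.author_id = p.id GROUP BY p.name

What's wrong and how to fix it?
Bug: INNER JOIN drops authors rows that have no matching novels rows

Fix: Use LEFT JOIN so parents without children still appear (COUNT(c.id) gives 0)

Corrected query:
SELECT p.name, COUNT(c.id) FROM authors p LEFT JOIN novels c ON c.author_id = p.id GROUP BY p.name

Result:
name    | COUNT(c.id)
--------+------------
Atwood  | 3          
Le Guin | 5          
Orwell  | 0          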